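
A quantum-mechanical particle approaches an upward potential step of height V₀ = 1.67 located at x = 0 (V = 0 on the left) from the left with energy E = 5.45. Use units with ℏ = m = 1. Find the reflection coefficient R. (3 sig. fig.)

R = 0.00832

On each side the TISE gives plane waves with k = √(2m(E − V))/ℏ: k₁ = √(2·1·5.45) = 3.302, k₂ = √(2·1·3.78) = 2.750.
Matching ψ and ψ′ at x = 0 gives r = (k₁ − k₂)/(k₁ + k₂), so R = r² = 0.008321 and T = 1 − R = 0.9917.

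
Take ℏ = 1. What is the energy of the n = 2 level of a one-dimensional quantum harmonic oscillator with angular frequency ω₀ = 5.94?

E = 14.9

Using E_n = (n + ½)ℏω₀: E_2 = 2.5 × 5.94 = 14.85.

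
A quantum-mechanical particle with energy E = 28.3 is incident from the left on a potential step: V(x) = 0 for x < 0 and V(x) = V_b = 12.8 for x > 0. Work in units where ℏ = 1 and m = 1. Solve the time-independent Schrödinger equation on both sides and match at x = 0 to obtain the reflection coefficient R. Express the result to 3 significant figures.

R = 0.0223

On each side the TISE gives plane waves with k = √(2m(E − V))/ℏ: k₁ = √(2·1·28.3) = 7.523, k₂ = √(2·1·15.5) = 5.568.
Continuity of ψ and ψ′ at the step yields the reflection amplitude r = (k₁ − k₂)/(k₁ + k₂) = 0.1494; thus R = |r|² = 0.02231, T = 0.9777.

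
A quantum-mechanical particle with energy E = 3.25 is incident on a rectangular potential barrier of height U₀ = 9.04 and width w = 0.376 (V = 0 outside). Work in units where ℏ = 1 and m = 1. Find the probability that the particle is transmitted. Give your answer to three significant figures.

T = 0.251

E < U₀: inside the barrier ψ ∝ e^{±κx} with κ = √(2m(U₀ − E))/ℏ = 3.403.
κw = 1.280, sinh(κw) = 1.658.
Matching ψ, ψ′ at both faces gives T = [1 + U₀² sinh²(κw) / (4E(U₀ − E))]⁻¹ = 1/3.986 = 0.251.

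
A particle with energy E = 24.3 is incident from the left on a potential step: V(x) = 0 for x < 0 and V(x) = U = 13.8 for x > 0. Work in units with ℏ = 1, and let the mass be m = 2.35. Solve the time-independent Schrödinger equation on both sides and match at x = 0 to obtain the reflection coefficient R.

R = 0.0427

On each side the TISE gives plane waves with k = √(2m(E − V))/ℏ: k₁ = √(2·2.35·24.3) = 10.69, k₂ = √(2·2.35·10.5) = 7.025.
Matching ψ and ψ′ at x = 0 gives r = (k₁ − k₂)/(k₁ + k₂), so R = r² = 0.04275 and T = 1 − R = 0.9573.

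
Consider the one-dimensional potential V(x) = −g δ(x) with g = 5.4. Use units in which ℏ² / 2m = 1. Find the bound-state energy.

For x ≠ 0 the bound state is ψ ∝ e^{−κ|x|}; integrating the TISE across the delta gives the cusp condition 2κ = 2mg/ℏ², so κ = 2.700.
Then E = −ℏ²κ²/(2m) = −mg²/(2ℏ²) = -7.290.

E = -7.29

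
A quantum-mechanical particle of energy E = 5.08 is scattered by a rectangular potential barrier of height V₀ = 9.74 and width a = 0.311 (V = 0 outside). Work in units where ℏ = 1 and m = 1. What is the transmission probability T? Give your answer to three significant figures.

E < V₀: inside the barrier ψ ∝ e^{±κx} with κ = √(2m(V₀ − E))/ℏ = 3.053.
κa = 0.9494, sinh(κa) = 1.099.
Matching ψ, ψ′ at both faces gives T = [1 + V₀² sinh²(κa) / (4E(V₀ − E))]⁻¹ = 1/2.209 = 0.453.

T = 0.453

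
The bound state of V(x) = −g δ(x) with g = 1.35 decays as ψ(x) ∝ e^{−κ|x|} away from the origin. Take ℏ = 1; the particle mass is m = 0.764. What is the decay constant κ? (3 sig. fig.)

κ = 1.03

Integrate −(ℏ²/2m)ψ'' − gδ(x)ψ = Eψ from −ε to +ε: the ψ'' term gives ψ'(0⁺) − ψ'(0⁻) and the δ term gives −(2mg/ℏ²)ψ(0).
With ψ ∝ e^{−κ|x|} this yields −2κ = −2mg/ℏ², so κ = mg/ℏ² = 1.031.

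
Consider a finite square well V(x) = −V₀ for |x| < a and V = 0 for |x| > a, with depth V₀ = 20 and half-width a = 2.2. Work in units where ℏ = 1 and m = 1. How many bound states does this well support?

N = 9

The dimensionless depth is z₀ = a√(2mV₀)/ℏ = 2.2 × √(40.00) = 13.91.
A new bound state (alternating even/odd) appears each time z₀ passes a multiple of π/2, so N = ⌊2z₀/π⌋ + 1 = ⌊8.858⌋ + 1 = 9.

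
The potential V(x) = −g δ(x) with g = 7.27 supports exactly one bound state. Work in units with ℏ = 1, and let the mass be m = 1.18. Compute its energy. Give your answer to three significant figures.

E = -31.2

For x ≠ 0 the bound state is ψ ∝ e^{−κ|x|}; integrating the TISE across the delta gives the cusp condition 2κ = 2mg/ℏ², so κ = 8.579.
Then E = −ℏ²κ²/(2m) = −mg²/(2ℏ²) = -31.18.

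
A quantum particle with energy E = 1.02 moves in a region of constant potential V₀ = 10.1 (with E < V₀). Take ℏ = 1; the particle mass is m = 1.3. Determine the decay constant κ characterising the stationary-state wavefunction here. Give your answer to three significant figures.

κ = 4.86

Since E < V₀ the TISE in this region is ψ'' = κ²ψ with κ = √(2m(V₀ − E))/ℏ.
κ = √(2 × 1.3 × 9.08) = 4.859.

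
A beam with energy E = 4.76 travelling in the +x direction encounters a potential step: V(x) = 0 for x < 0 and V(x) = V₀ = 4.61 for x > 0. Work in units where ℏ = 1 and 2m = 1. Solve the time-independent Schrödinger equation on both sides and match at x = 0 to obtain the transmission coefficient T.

T = 0.512

On each side the TISE gives plane waves with k = √(2m(E − V))/ℏ: k₁ = √(2·½·4.76) = 2.182, k₂ = √(2·½·0.15) = 0.3873.
Continuity of ψ and ψ′ at the step yields the reflection amplitude r = (k₁ − k₂)/(k₁ + k₂) = 0.6985; thus R = |r|² = 0.4879, T = 0.5121.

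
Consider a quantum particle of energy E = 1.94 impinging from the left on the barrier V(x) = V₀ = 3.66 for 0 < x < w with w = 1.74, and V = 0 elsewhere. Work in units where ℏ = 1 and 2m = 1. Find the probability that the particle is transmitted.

T = 0.0407

E < V₀: inside the barrier ψ ∝ e^{±κx} with κ = √(2m(V₀ − E))/ℏ = 1.311.
κw = 2.282, sinh(κw) = 4.847.
The exact tunnelling result is T⁻¹ = 1 + V₀² sinh²(κw) / [4E(V₀ − E)] = 24.58, so T = 0.0407.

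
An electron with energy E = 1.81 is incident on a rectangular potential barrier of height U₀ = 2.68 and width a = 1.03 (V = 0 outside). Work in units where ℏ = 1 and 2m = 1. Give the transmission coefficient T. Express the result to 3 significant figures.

E < U₀: inside the barrier ψ ∝ e^{±κx} with κ = √(2m(U₀ − E))/ℏ = 0.9327.
κa = 0.9607, sinh(κa) = 1.115.
The exact tunnelling result is T⁻¹ = 1 + U₀² sinh²(κa) / [4E(U₀ − E)] = 2.419, so T = 0.413.

T = 0.413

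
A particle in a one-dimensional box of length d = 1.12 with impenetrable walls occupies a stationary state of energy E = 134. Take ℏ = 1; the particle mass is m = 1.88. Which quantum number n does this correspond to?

n = 8

From E_n = n²π²ℏ²/(2md²) invert to n = √(2md²E)/(πℏ).
n = (1.12/π) × √(2 × 1.88 × 134) = 8.002 → n = 8.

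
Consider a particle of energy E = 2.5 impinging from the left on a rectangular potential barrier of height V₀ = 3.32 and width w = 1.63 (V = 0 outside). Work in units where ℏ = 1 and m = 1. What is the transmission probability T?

Since E < V₀ the interior solution is evanescent with decay constant κ = √(2m(V₀ − E))/ℏ = 1.281.
κw = 2.087, sinh(κw) = 3.970.
Matching ψ, ψ′ at both faces gives T = [1 + V₀² sinh²(κw) / (4E(V₀ − E))]⁻¹ = 1/22.19 = 0.0451.

T = 0.0451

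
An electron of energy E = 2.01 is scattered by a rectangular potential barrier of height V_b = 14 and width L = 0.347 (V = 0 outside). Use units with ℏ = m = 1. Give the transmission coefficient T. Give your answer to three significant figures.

T = 0.0658

E < V_b: inside the barrier ψ ∝ e^{±κx} with κ = √(2m(V_b − E))/ℏ = 4.897.
κL = 1.699, sinh(κL) = 2.643.
The exact tunnelling result is T⁻¹ = 1 + V_b² sinh²(κL) / [4E(V_b − E)] = 15.21, so T = 0.0658.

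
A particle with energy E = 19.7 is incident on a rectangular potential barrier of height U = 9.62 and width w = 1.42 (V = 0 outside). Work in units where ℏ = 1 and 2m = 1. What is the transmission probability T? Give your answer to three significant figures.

Above the barrier the interior wavenumber is k₂ = √(2m(E − U))/ℏ = 3.175, giving phase k₂w = 4.508.
T = [1 + U² sin²(k₂w) / (4E(E − U))]⁻¹ = 1/1.112 = 0.900.

T = 0.900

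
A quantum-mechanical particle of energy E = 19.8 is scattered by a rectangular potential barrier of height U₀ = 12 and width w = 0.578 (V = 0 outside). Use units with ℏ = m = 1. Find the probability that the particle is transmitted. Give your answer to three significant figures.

Above the barrier the interior wavenumber is k₂ = √(2m(E − U₀))/ℏ = 3.950, giving phase k₂w = 2.283.
Matching at both interfaces gives T⁻¹ = 1 + U₀² sin²(k₂w) / [4E(E − U₀)] = 1.134, hence T = 0.882.

T = 0.882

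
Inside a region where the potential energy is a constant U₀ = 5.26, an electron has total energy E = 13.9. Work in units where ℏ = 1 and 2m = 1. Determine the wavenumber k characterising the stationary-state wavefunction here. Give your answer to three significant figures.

k = 2.94

With E > U₀ the solution is oscillatory, ψ ∝ e^{±ikx} with k = √(2m(E − U₀))/ℏ.
k = √(2 × 0.5 × 8.64) = 2.939.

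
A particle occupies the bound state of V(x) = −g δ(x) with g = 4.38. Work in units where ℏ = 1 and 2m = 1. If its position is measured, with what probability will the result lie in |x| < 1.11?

The normalised bound state is ψ = √κ e^{−κ|x|} with κ = mg/ℏ² = 2.190.
P(|x| < d) = ∫_{−d}^{d} κ e^{−2κ|x|} dx = 1 − e^{−2κd} = 1 − e^{−4.862} = 0.9923.

P = 0.992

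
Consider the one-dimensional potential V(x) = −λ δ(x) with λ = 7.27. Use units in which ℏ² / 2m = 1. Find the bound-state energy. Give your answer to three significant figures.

E = -13.2

For x ≠ 0 the bound state is ψ ∝ e^{−κ|x|}; integrating the TISE across the delta gives the cusp condition 2κ = 2mλ/ℏ², so κ = 3.635.
Then E = −ℏ²κ²/(2m) = −mλ²/(2ℏ²) = -13.21.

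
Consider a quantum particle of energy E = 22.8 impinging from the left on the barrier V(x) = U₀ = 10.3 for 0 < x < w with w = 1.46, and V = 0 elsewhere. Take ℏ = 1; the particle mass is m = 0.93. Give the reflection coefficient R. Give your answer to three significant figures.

R = 0.0420

E > U₀: inside the barrier k₂ = √(2m(E − U₀))/ℏ = 4.822, k₂w = 7.040.
Matching at both interfaces gives T⁻¹ = 1 + U₀² sin²(k₂w) / [4E(E − U₀)] = 1.044, hence T = 0.958.
R = 1 − T = 0.0420.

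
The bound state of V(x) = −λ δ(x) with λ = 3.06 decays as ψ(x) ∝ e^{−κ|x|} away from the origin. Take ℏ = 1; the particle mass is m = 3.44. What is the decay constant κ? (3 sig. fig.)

Integrate −(ℏ²/2m)ψ'' − λδ(x)ψ = Eψ from −ε to +ε: the ψ'' term gives ψ'(0⁺) − ψ'(0⁻) and the δ term gives −(2mλ/ℏ²)ψ(0).
With ψ ∝ e^{−κ|x|} this yields −2κ = −2mλ/ℏ², so κ = mλ/ℏ² = 10.53.

κ = 10.5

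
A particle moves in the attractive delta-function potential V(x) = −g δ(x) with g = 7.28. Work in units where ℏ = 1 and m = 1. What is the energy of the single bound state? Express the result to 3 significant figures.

E = -26.5

The bound state is ψ(x) = √κ e^{−κ|x|}. The derivative jump ψ'(0⁺) − ψ'(0⁻) = −(2mg/ℏ²)ψ(0) fixes κ = mg/ℏ² = 7.280.
Then E = −ℏ²κ²/(2m) = −mg²/(2ℏ²) = -26.50.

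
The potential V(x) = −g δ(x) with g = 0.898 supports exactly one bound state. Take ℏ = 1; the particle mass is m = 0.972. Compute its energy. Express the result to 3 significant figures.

E = -0.392

For x ≠ 0 the bound state is ψ ∝ e^{−κ|x|}; integrating the TISE across the delta gives the cusp condition 2κ = 2mg/ℏ², so κ = 0.8729.
Then E = −ℏ²κ²/(2m) = −mg²/(2ℏ²) = -0.3919.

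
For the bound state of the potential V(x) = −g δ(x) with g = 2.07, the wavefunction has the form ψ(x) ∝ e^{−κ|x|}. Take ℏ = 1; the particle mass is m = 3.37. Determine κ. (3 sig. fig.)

κ = 6.98

Integrating the TISE across x = 0 gives the cusp condition ψ'(0⁺) − ψ'(0⁻) = −(2mg/ℏ²)ψ(0).
With ψ ∝ e^{−κ|x|} this yields −2κ = −2mg/ℏ², so κ = mg/ℏ² = 6.976.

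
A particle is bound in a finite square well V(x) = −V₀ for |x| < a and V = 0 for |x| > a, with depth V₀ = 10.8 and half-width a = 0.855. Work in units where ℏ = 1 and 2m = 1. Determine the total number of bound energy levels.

N = 2

The dimensionless depth is z₀ = a√(2mV₀)/ℏ = 0.855 × √(10.80) = 2.810.
The even/odd transcendental equations gain one root per π/2 in z₀, giving N = 1 + ⌊2z₀/π⌋ = 1 + ⌊1.789⌋ = 2.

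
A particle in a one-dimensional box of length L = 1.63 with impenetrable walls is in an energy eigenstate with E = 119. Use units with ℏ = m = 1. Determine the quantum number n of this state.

From E_n = n²π²ℏ²/(2mL²) invert to n = √(2mL²E)/(πℏ).
n = (1.63/π) × √(2 × 1 × 119) = 8.004 → n = 8.

n = 8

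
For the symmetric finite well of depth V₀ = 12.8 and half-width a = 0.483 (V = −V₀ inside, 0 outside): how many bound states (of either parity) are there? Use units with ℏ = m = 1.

N = 2

Define the well-strength parameter z₀ = (a/ℏ)√(2mV₀) = 0.483 × √(2·1·12.8) = 2.444.
The even/odd transcendental equations gain one root per π/2 in z₀, giving N = 1 + ⌊2z₀/π⌋ = 1 + ⌊1.556⌋ = 2.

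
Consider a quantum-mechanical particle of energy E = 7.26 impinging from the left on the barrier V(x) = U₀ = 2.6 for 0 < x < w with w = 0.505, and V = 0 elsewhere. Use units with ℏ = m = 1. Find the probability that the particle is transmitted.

T = 0.952

Above the barrier the interior wavenumber is k₂ = √(2m(E − U₀))/ℏ = 3.053, giving phase k₂w = 1.542.
Matching at both interfaces gives T⁻¹ = 1 + U₀² sin²(k₂w) / [4E(E − U₀)] = 1.050, hence T = 0.952.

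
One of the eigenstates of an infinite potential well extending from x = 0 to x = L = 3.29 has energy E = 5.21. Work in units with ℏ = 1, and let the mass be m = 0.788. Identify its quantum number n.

For an infinite well E_n = n²π²ℏ²/(2mL²), so n = (L/πℏ)√(2mE).
n = (3.29/π) × √(2 × 0.788 × 5.21) = 3.001 → n = 3.

n = 3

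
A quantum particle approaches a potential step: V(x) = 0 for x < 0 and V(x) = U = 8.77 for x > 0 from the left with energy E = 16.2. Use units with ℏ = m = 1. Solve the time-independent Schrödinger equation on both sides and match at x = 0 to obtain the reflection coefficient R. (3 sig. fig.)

The wavenumbers are k₁ = √(2mE)/ℏ = 5.692 on the left and k₂ = √(2m(E − U))/ℏ = 3.855 on the right.
Continuity of ψ and ψ′ at the step yields the reflection amplitude r = (k₁ − k₂)/(k₁ + k₂) = 0.1924; thus R = |r|² = 0.03703, T = 0.9630.

R = 0.0370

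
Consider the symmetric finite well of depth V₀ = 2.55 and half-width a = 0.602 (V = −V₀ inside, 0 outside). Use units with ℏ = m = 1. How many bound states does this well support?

N = 1

The dimensionless depth is z₀ = a√(2mV₀)/ℏ = 0.602 × √(5.100) = 1.360.
A new bound state (alternating even/odd) appears each time z₀ passes a multiple of π/2, so N = ⌊2z₀/π⌋ + 1 = ⌊0.8655⌋ + 1 = 1.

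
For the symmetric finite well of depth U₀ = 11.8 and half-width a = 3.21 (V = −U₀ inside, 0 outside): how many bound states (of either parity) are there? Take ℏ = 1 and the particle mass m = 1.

Define the well-strength parameter z₀ = (a/ℏ)√(2mU₀) = 3.21 × √(2·1·11.8) = 15.59.
A new bound state (alternating even/odd) appears each time z₀ passes a multiple of π/2, so N = ⌊2z₀/π⌋ + 1 = ⌊9.928⌋ + 1 = 10.

N = 10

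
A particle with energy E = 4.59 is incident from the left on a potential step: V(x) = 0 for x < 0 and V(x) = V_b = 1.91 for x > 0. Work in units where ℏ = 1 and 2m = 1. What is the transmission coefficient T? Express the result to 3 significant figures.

T = 0.982

The wavenumbers are k₁ = √(2mE)/ℏ = 2.142 on the left and k₂ = √(2m(E − V_b))/ℏ = 1.637 on the right.
Matching ψ and ψ′ at x = 0 gives r = (k₁ − k₂)/(k₁ + k₂), so R = r² = 0.01788 and T = 1 − R = 0.9821.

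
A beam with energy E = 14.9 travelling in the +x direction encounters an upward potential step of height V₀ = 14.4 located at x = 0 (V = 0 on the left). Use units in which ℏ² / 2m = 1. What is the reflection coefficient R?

On each side the TISE gives plane waves with k = √(2m(E − V))/ℏ: k₁ = √(2·½·14.9) = 3.860, k₂ = √(2·½·0.5) = 0.7071.
Matching ψ and ψ′ at x = 0 gives r = (k₁ − k₂)/(k₁ + k₂), so R = r² = 0.4766 and T = 1 − R = 0.5234.

R = 0.477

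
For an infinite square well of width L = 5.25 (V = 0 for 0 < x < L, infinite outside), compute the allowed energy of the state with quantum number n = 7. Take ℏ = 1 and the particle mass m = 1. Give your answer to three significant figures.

The infinite-well eigenfunctions ψ_n = √(2/L) sin(nπx/L) vanish at both walls, giving E_n = n²π²ℏ²/(2mL²).
E_7 = 7² × π² / (2 × 1 × 5.25²) = 8.773.

E = 8.77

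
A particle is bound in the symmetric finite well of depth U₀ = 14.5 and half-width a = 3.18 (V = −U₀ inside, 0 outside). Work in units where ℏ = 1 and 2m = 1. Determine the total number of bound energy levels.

N = 8

The dimensionless depth is z₀ = a√(2mU₀)/ℏ = 3.18 × √(14.50) = 12.11.
A new bound state (alternating even/odd) appears each time z₀ passes a multiple of π/2, so N = ⌊2z₀/π⌋ + 1 = ⌊7.709⌋ + 1 = 8.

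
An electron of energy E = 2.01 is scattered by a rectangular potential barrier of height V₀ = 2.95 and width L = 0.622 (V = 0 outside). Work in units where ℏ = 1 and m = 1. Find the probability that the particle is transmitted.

E < V₀: inside the barrier ψ ∝ e^{±κx} with κ = √(2m(V₀ − E))/ℏ = 1.371.
κL = 0.8528, sinh(κL) = 0.9601.
Matching ψ, ψ′ at both faces gives T = [1 + V₀² sinh²(κL) / (4E(V₀ − E))]⁻¹ = 1/2.061 = 0.485.

T = 0.485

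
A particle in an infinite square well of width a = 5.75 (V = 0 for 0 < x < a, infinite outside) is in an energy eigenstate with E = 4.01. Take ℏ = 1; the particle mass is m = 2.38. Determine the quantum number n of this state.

For an infinite well E_n = n²π²ℏ²/(2ma²), so n = (a/πℏ)√(2mE).
n = (5.75/π) × √(2 × 2.38 × 4.01) = 7.996 → n = 8.

n = 8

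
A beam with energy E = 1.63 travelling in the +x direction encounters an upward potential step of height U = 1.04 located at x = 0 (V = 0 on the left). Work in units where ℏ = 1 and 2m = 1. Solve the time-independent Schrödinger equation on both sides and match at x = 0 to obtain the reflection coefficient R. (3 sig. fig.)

The wavenumbers are k₁ = √(2mE)/ℏ = 1.277 on the left and k₂ = √(2m(E − U))/ℏ = 0.7681 on the right.
Matching ψ and ψ′ at x = 0 gives r = (k₁ − k₂)/(k₁ + k₂), so R = r² = 0.06186 and T = 1 − R = 0.9381.

R = 0.0619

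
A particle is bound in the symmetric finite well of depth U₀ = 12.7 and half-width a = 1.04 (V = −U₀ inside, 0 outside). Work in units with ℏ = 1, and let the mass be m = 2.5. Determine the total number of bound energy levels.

N = 6

The dimensionless depth is z₀ = a√(2mU₀)/ℏ = 1.04 × √(63.50) = 8.287.
A new bound state (alternating even/odd) appears each time z₀ passes a multiple of π/2, so N = ⌊2z₀/π⌋ + 1 = ⌊5.276⌋ + 1 = 6.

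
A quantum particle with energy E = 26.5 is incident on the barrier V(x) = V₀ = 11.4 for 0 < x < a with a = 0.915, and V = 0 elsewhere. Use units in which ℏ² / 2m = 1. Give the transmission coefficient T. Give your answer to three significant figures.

T = 0.987

E > V₀: inside the barrier k₂ = √(2m(E − V₀))/ℏ = 3.886, k₂a = 3.556.
Matching at both interfaces gives T⁻¹ = 1 + V₀² sin²(k₂a) / [4E(E − V₀)] = 1.013, hence T = 0.987.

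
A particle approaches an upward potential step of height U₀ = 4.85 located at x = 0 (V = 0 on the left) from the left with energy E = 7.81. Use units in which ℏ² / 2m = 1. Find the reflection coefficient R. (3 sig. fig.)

R = 0.0566

On each side the TISE gives plane waves with k = √(2m(E − V))/ℏ: k₁ = √(2·½·7.81) = 2.795, k₂ = √(2·½·2.96) = 1.720.
Matching ψ and ψ′ at x = 0 gives r = (k₁ − k₂)/(k₁ + k₂), so R = r² = 0.05660 and T = 1 − R = 0.9434.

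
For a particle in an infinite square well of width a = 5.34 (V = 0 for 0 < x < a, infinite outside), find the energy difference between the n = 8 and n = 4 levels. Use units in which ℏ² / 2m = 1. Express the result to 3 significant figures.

E_n = n²π²ℏ²/(2ma²), so ΔE = (8² − 4²) π²ℏ²/(2ma²).
ΔE = 48 × π² / (2 × 0.5 × 5.34²) = 16.61.

ΔE = 16.6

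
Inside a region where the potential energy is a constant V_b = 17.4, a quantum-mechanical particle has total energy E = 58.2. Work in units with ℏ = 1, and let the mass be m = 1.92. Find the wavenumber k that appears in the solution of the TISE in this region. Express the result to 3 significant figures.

With E > V_b the solution is oscillatory, ψ ∝ e^{±ikx} with k = √(2m(E − V_b))/ℏ.
k = √(2 × 1.92 × 40.8) = 12.52.

k = 12.5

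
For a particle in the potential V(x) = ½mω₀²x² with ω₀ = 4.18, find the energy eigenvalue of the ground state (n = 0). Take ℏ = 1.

E = 2.09

The oscillator eigenvalues are E_n = ℏω₀(n + ½), so E_0 = 4.18 × 0.5 = 2.090.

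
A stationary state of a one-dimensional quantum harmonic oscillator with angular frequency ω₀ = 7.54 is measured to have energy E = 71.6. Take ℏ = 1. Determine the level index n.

n = 9

E_n = ℏω₀(n + ½) ⇒ n = E/(ℏω₀) − ½ = 71.6/7.54 − 0.5 = 8.996 → n = 9.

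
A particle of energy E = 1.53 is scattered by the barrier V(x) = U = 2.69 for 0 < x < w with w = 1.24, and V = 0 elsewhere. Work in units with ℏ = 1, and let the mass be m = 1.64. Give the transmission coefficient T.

Since E < U the interior solution is evanescent with decay constant κ = √(2m(U − E))/ℏ = 1.951.
κw = 2.419, sinh(κw) = 5.571.
Matching ψ, ψ′ at both faces gives T = [1 + U² sinh²(κw) / (4E(U − E))]⁻¹ = 1/32.64 = 0.0306.

T = 0.0306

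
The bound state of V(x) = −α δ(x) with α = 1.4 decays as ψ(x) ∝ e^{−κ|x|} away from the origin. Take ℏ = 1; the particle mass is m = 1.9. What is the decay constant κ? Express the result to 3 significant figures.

κ = 2.66

Integrate −(ℏ²/2m)ψ'' − αδ(x)ψ = Eψ from −ε to +ε: the ψ'' term gives ψ'(0⁺) − ψ'(0⁻) and the δ term gives −(2mα/ℏ²)ψ(0).
With ψ ∝ e^{−κ|x|} this yields −2κ = −2mα/ℏ², so κ = mα/ℏ² = 2.660.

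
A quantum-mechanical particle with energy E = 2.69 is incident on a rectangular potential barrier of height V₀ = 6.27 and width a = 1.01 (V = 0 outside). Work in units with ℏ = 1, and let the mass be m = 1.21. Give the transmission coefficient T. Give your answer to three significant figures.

T = 0.0102

E < V₀: inside the barrier ψ ∝ e^{±κx} with κ = √(2m(V₀ − E))/ℏ = 2.943.
κa = 2.973, sinh(κa) = 9.748.
The exact tunnelling result is T⁻¹ = 1 + V₀² sinh²(κa) / [4E(V₀ − E)] = 97.98, so T = 0.0102.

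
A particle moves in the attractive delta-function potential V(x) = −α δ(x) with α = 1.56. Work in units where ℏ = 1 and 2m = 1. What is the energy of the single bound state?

E = -0.608

For x ≠ 0 the bound state is ψ ∝ e^{−κ|x|}; integrating the TISE across the delta gives the cusp condition 2κ = 2mα/ℏ², so κ = 0.7800.
Then E = −ℏ²κ²/(2m) = −mα²/(2ℏ²) = -0.6084.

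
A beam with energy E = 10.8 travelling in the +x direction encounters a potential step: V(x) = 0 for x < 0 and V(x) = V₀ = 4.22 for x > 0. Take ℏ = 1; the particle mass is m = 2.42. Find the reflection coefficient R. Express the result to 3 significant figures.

The wavenumbers are k₁ = √(2mE)/ℏ = 7.230 on the left and k₂ = √(2m(E − V₀))/ℏ = 5.643 on the right.
Matching ψ and ψ′ at x = 0 gives r = (k₁ − k₂)/(k₁ + k₂), so R = r² = 0.01519 and T = 1 − R = 0.9848.

R = 0.0152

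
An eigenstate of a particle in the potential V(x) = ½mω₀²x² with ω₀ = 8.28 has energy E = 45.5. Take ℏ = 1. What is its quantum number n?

E_n = ℏω₀(n + ½) ⇒ n = E/(ℏω₀) − ½ = 45.5/8.28 − 0.5 = 4.995 → n = 5.

n = 5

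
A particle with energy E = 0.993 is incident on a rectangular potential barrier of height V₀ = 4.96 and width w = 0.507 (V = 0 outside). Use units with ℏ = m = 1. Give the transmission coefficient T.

Since E < V₀ the interior solution is evanescent with decay constant κ = √(2m(V₀ − E))/ℏ = 2.817.
κw = 1.428, sinh(κw) = 1.965.
The exact tunnelling result is T⁻¹ = 1 + V₀² sinh²(κw) / [4E(V₀ − E)] = 7.031, so T = 0.142.

T = 0.142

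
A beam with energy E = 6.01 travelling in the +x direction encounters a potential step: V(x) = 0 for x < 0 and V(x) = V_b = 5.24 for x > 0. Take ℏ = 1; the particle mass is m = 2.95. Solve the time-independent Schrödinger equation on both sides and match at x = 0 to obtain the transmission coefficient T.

The wavenumbers are k₁ = √(2mE)/ℏ = 5.955 on the left and k₂ = √(2m(E − V_b))/ℏ = 2.131 on the right.
Continuity of ψ and ψ′ at the step yields the reflection amplitude r = (k₁ − k₂)/(k₁ + k₂) = 0.4728; thus R = |r|² = 0.2236, T = 0.7764.

T = 0.776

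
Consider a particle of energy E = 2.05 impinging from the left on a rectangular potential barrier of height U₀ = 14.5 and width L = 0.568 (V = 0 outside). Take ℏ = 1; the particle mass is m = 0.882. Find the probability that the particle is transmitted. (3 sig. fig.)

E < U₀: inside the barrier ψ ∝ e^{±κx} with κ = √(2m(U₀ − E))/ℏ = 4.686.
κL = 2.662, sinh(κL) = 7.126.
Matching ψ, ψ′ at both faces gives T = [1 + U₀² sinh²(κL) / (4E(U₀ − E))]⁻¹ = 1/105.6 = 0.00947.

T = 0.00947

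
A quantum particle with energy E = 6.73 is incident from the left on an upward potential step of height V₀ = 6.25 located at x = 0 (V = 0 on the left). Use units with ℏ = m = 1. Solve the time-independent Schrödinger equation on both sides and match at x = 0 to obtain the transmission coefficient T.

T = 0.665

The wavenumbers are k₁ = √(2mE)/ℏ = 3.669 on the left and k₂ = √(2m(E − V₀))/ℏ = 0.9798 on the right.
Continuity of ψ and ψ′ at the step yields the reflection amplitude r = (k₁ − k₂)/(k₁ + k₂) = 0.5785; thus R = |r|² = 0.3346, T = 0.6654.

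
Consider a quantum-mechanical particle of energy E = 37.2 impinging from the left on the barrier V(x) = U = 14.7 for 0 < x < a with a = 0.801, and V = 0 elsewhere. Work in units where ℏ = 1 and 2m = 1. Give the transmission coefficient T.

Above the barrier the interior wavenumber is k₂ = √(2m(E − U))/ℏ = 4.743, giving phase k₂a = 3.799.
Matching at both interfaces gives T⁻¹ = 1 + U² sin²(k₂a) / [4E(E − U)] = 1.024, hence T = 0.976.

T = 0.976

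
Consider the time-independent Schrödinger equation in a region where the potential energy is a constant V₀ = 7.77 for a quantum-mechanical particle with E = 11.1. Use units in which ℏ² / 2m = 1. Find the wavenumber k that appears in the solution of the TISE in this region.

With E > V₀ the solution is oscillatory, ψ ∝ e^{±ikx} with k = √(2m(E − V₀))/ℏ.
k = √(2 × 0.5 × 3.33) = 1.825.

k = 1.82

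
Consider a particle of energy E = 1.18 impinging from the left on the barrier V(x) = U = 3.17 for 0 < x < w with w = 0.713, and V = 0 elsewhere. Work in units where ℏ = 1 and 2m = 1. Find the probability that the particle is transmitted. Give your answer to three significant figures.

T = 0.400

Since E < U the interior solution is evanescent with decay constant κ = √(2m(U − E))/ℏ = 1.411.
κw = 1.006, sinh(κw) = 1.184.
Matching ψ, ψ′ at both faces gives T = [1 + U² sinh²(κw) / (4E(U − E))]⁻¹ = 1/2.500 = 0.400.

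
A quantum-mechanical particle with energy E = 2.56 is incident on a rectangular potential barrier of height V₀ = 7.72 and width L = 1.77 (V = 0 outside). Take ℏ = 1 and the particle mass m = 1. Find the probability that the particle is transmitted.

T = 0.0000408

Since E < V₀ the interior solution is evanescent with decay constant κ = √(2m(V₀ − E))/ℏ = 3.212.
κL = 5.686, sinh(κL) = 147.4.
The exact tunnelling result is T⁻¹ = 1 + V₀² sinh²(κL) / [4E(V₀ − E)] = 24500, so T = 0.0000408.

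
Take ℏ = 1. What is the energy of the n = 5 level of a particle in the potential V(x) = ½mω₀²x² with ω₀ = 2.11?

E = 11.6

The oscillator eigenvalues are E_n = ℏω₀(n + ½), so E_5 = 2.11 × 5.5 = 11.61.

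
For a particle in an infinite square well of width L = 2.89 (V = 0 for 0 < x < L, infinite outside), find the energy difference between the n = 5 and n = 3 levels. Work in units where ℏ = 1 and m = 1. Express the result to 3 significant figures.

E_n = n²π²ℏ²/(2mL²), so ΔE = (5² − 3²) π²ℏ²/(2mL²).
ΔE = 16 × π² / (2 × 1 × 2.89²) = 9.454.

ΔE = 9.45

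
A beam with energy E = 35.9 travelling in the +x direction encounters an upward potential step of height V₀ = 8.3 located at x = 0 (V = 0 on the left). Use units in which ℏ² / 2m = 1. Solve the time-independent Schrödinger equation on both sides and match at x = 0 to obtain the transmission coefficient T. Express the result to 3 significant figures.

T = 0.996

On each side the TISE gives plane waves with k = √(2m(E − V))/ℏ: k₁ = √(2·½·35.9) = 5.992, k₂ = √(2·½·27.6) = 5.254.
Matching ψ and ψ′ at x = 0 gives r = (k₁ − k₂)/(k₁ + k₂), so R = r² = 0.004308 and T = 1 − R = 0.9957.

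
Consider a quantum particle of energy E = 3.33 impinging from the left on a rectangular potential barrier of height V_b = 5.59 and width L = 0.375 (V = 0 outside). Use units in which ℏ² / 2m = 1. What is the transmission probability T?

E < V_b: inside the barrier ψ ∝ e^{±κx} with κ = √(2m(V_b − E))/ℏ = 1.503.
κL = 0.5637, sinh(κL) = 0.5941.
The exact tunnelling result is T⁻¹ = 1 + V_b² sinh²(κL) / [4E(V_b − E)] = 1.366, so T = 0.732.

T = 0.732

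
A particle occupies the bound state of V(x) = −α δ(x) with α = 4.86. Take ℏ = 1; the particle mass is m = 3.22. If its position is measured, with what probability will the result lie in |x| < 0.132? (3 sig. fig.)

P = 0.984

The normalised bound state is ψ = √κ e^{−κ|x|} with κ = mα/ℏ² = 15.65.
P(|x| < d) = ∫_{−d}^{d} κ e^{−2κ|x|} dx = 1 − e^{−2κd} = 1 − e^{−4.131} = 0.9839.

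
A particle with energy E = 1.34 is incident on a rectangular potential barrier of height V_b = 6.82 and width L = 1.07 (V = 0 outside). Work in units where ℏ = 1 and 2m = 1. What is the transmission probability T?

T = 0.0168

Since E < V_b the interior solution is evanescent with decay constant κ = √(2m(V_b − E))/ℏ = 2.341.
κL = 2.505, sinh(κL) = 6.080.
Matching ψ, ψ′ at both faces gives T = [1 + V_b² sinh²(κL) / (4E(V_b − E))]⁻¹ = 1/59.53 = 0.0168.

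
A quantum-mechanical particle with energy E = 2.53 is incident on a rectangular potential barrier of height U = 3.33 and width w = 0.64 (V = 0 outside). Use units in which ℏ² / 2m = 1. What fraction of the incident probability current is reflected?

R = 0.333

Since E < U the interior solution is evanescent with decay constant κ = √(2m(U − E))/ℏ = 0.8944.
κw = 0.5724, sinh(κw) = 0.6042.
The exact tunnelling result is T⁻¹ = 1 + U² sinh²(κw) / [4E(U − E)] = 1.500, so T = 0.667.
R = 1 − T = 0.333.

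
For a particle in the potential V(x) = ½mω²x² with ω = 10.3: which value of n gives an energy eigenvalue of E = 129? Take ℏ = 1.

n = 12

E_n = ℏω(n + ½) ⇒ n = E/(ℏω) − ½ = 129/10.3 − 0.5 = 12.024 → n = 12.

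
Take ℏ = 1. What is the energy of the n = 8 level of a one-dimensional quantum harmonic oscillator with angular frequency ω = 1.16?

E = 9.86

Using E_n = (n + ½)ℏω: E_8 = 8.5 × 1.16 = 9.860.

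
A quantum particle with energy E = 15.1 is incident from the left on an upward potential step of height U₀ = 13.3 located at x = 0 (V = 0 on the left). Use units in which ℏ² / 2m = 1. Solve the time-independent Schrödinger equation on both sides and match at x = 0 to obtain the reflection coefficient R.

R = 0.237

On each side the TISE gives plane waves with k = √(2m(E − V))/ℏ: k₁ = √(2·½·15.1) = 3.886, k₂ = √(2·½·1.8) = 1.342.
Matching ψ and ψ′ at x = 0 gives r = (k₁ − k₂)/(k₁ + k₂), so R = r² = 0.2369 and T = 1 − R = 0.7631.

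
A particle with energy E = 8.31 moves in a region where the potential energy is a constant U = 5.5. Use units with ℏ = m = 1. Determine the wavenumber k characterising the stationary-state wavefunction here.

With E > U the solution is oscillatory, ψ ∝ e^{±ikx} with k = √(2m(E − U))/ℏ.
k = √(2 × 1 × 2.81) = 2.371.

k = 2.37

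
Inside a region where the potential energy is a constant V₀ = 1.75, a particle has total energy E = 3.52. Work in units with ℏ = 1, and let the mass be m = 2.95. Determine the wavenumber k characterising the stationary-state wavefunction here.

k = 3.23

With E > V₀ the solution is oscillatory, ψ ∝ e^{±ikx} with k = √(2m(E − V₀))/ℏ.
k = √(2 × 2.95 × 1.77) = 3.232.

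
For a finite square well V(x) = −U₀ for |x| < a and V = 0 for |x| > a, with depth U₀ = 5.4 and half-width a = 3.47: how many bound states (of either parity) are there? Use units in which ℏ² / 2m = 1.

N = 6

Define the well-strength parameter z₀ = (a/ℏ)√(2mU₀) = 3.47 × √(2·0.5·5.4) = 8.064.
A new bound state (alternating even/odd) appears each time z₀ passes a multiple of π/2, so N = ⌊2z₀/π⌋ + 1 = ⌊5.133⌋ + 1 = 6.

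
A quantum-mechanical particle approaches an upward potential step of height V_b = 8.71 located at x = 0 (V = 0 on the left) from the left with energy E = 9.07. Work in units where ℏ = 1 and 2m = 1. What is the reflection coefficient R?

On each side the TISE gives plane waves with k = √(2m(E − V))/ℏ: k₁ = √(2·½·9.07) = 3.012, k₂ = √(2·½·0.36) = 0.6000.
Matching ψ and ψ′ at x = 0 gives r = (k₁ − k₂)/(k₁ + k₂), so R = r² = 0.4459 and T = 1 − R = 0.5541.

R = 0.446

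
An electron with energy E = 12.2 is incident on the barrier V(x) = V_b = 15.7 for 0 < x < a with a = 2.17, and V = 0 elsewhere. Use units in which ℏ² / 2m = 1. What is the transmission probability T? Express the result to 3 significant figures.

E < V_b: inside the barrier ψ ∝ e^{±κx} with κ = √(2m(V_b − E))/ℏ = 1.871.
κa = 4.060, sinh(κa) = 28.97.
Matching ψ, ψ′ at both faces gives T = [1 + V_b² sinh²(κa) / (4E(V_b − E))]⁻¹ = 1/1212 = 0.000825.

T = 0.000825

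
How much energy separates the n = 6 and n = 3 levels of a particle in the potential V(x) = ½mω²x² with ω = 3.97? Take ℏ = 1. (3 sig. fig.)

ΔE = 11.9

E_n = ℏω(n + ½), so ΔE = (6 − 3) ℏω = 3 × 3.97 = 11.91.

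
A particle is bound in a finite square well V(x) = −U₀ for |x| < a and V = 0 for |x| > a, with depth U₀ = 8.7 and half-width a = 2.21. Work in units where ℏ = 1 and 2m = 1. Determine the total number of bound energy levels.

The dimensionless depth is z₀ = a√(2mU₀)/ℏ = 2.21 × √(8.700) = 6.519.
The even/odd transcendental equations gain one root per π/2 in z₀, giving N = 1 + ⌊2z₀/π⌋ = 1 + ⌊4.150⌋ = 5.

N = 5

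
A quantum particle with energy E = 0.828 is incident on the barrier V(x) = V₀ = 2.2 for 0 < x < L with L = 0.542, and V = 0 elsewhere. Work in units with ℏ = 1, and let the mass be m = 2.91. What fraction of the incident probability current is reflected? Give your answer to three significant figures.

R = 0.838

Since E < V₀ the interior solution is evanescent with decay constant κ = √(2m(V₀ − E))/ℏ = 2.826.
κL = 1.532, sinh(κL) = 2.205.
The exact tunnelling result is T⁻¹ = 1 + V₀² sinh²(κL) / [4E(V₀ − E)] = 6.177, so T = 0.162.
R = 1 − T = 0.838.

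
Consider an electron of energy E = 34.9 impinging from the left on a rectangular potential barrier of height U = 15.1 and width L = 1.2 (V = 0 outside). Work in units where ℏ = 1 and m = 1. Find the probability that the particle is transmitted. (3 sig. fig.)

T = 0.930

E > U: inside the barrier k₂ = √(2m(E − U))/ℏ = 6.293, k₂L = 7.551.
T = [1 + U² sin²(k₂L) / (4E(E − U))]⁻¹ = 1/1.075 = 0.930.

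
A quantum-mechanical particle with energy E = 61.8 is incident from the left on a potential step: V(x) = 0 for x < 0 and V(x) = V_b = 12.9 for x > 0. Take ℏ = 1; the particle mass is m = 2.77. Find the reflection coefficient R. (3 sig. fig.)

R = 0.00342

On each side the TISE gives plane waves with k = √(2m(E − V))/ℏ: k₁ = √(2·2.77·61.8) = 18.50, k₂ = √(2·2.77·48.9) = 16.46.
Matching ψ and ψ′ at x = 0 gives r = (k₁ − k₂)/(k₁ + k₂), so R = r² = 0.003418 and T = 1 − R = 0.9966.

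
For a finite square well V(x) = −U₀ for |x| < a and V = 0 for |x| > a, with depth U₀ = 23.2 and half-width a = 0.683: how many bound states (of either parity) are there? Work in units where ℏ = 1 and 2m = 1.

N = 3

The dimensionless depth is z₀ = a√(2mU₀)/ℏ = 0.683 × √(23.20) = 3.290.
A new bound state (alternating even/odd) appears each time z₀ passes a multiple of π/2, so N = ⌊2z₀/π⌋ + 1 = ⌊2.094⌋ + 1 = 3.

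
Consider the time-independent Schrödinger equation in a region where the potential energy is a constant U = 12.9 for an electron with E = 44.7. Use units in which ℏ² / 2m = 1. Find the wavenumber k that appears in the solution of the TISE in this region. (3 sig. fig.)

k = 5.64

With E > U the solution is oscillatory, ψ ∝ e^{±ikx} with k = √(2m(E − U))/ℏ.
k = √(2 × 0.5 × 31.8) = 5.639.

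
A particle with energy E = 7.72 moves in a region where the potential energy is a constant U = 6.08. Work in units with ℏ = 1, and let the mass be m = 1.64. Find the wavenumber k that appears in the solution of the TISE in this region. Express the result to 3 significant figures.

k = 2.32

With E > U the solution is oscillatory, ψ ∝ e^{±ikx} with k = √(2m(E − U))/ℏ.
k = √(2 × 1.64 × 1.64) = 2.319.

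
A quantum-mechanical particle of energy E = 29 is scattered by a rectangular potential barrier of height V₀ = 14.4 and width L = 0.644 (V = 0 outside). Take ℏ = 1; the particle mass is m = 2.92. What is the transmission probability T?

T = 0.987

E > V₀: inside the barrier k₂ = √(2m(E − V₀))/ℏ = 9.234, k₂L = 5.947.
Matching at both interfaces gives T⁻¹ = 1 + V₀² sin²(k₂L) / [4E(E − V₀)] = 1.013, hence T = 0.987.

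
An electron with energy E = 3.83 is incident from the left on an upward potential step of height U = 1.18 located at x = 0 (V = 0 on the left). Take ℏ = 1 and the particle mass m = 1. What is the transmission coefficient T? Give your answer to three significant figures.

T = 0.992

The wavenumbers are k₁ = √(2mE)/ℏ = 2.768 on the left and k₂ = √(2m(E − U))/ℏ = 2.302 on the right.
Matching ψ and ψ′ at x = 0 gives r = (k₁ − k₂)/(k₁ + k₂), so R = r² = 0.008430 and T = 1 − R = 0.9916.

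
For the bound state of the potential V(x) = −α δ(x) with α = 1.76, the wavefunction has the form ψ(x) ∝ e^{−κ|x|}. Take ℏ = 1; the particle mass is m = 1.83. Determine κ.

κ = 3.22

Integrate −(ℏ²/2m)ψ'' − αδ(x)ψ = Eψ from −ε to +ε: the ψ'' term gives ψ'(0⁺) − ψ'(0⁻) and the δ term gives −(2mα/ℏ²)ψ(0).
With ψ ∝ e^{−κ|x|} this yields −2κ = −2mα/ℏ², so κ = mα/ℏ² = 3.221.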